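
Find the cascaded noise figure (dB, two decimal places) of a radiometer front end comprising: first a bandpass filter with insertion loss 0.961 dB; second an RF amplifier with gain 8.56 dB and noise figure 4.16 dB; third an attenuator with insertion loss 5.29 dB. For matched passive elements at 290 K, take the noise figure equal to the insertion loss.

Convert to linear (a loss of L dB is a gain of −L dB): F_i = 10^(NF_i/10), G_i = 10^(G_i,dB/10)
  Stage 1: F_1 = 10^(0.961/10) = 1.248, G_1 = 10^(−0.961/10) = 0.8015
  Stage 2: F_2 = 10^(4.16/10) = 2.606, G_2 = 10^(8.56/10) = 7.178
  Stage 3: F_3 = 10^(5.29/10) = 3.381, G_3 = 10^(−5.29/10) = 0.2958
Friis cascade:
  F = 1.248 + (2.606 − 1)/0.8015 + (3.381 − 1)/5.753 = 3.665
NF = 10 log₁₀(3.665) = 5.64 dB

5.64 dB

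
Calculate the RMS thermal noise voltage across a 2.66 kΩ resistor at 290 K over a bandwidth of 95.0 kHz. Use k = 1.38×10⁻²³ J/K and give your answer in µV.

V_n = √(4kTRB)
4kTRB = 4 × 1.38×10⁻²³ × 290 × 2.66×10³ × 9.50×10⁴ = 4.05×10⁻¹² V²
V_n = √(4.05×10⁻¹²) = 2.01×10⁻⁶ V = 2.01 µV

2.01 µV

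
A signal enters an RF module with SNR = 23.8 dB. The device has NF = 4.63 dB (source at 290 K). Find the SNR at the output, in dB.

By definition F = SNR_in/SNR_out, so in dB: SNR_out = SNR_in − NF
SNR_out = 23.8 − 4.63 = 19.17 dB

19.17 dB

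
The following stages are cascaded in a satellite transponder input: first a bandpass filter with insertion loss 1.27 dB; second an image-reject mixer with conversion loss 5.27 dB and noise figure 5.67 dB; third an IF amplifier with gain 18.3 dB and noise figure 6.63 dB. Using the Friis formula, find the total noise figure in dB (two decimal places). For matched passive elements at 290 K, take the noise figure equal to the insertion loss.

Convert to linear (a loss of L dB is a gain of −L dB): F_i = 10^(NF_i/10), G_i = 10^(G_i,dB/10)
  Stage 1: F_1 = 10^(1.27/10) = 1.340, G_1 = 10^(−1.27/10) = 0.7464
  Stage 2: F_2 = 10^(5.67/10) = 3.690, G_2 = 10^(−5.27/10) = 0.2972
  Stage 3: F_3 = 10^(6.63/10) = 4.603, G_3 = 10^(18.3/10) = 67.61
Friis cascade:
  F = 1.340 + (3.690 − 1)/0.7464 + (4.603 − 1)/0.2218 = 21.18
NF = 10 log₁₀(21.18) = 13.26 dB

13.26 dB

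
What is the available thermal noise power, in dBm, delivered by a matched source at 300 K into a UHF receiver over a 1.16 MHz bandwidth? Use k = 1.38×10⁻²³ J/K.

P_n = kTB = 1.38×10⁻²³ × 300 × 1.16×10⁶ = 4.80×10⁻¹⁵ W
In dBm: 10 log₁₀(4.80×10⁻¹⁵ / 10⁻³) = −113.2 dBm

−113.2 dBm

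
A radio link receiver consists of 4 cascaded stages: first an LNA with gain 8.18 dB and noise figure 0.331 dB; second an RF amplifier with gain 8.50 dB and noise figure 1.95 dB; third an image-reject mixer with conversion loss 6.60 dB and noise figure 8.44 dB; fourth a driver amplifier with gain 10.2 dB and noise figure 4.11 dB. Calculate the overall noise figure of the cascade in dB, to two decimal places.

Convert to linear (a loss of L dB is a gain of −L dB): F_i = 10^(NF_i/10), G_i = 10^(G_i,dB/10)
  Stage 1: F_1 = 10^(0.331/10) = 1.079, G_1 = 10^(8.18/10) = 6.577
  Stage 2: F_2 = 10^(1.95/10) = 1.567, G_2 = 10^(8.50/10) = 7.079
  Stage 3: F_3 = 10^(8.44/10) = 6.982, G_3 = 10^(−6.60/10) = 0.2188
  Stage 4: F_4 = 10^(4.11/10) = 2.576, G_4 = 10^(10.2/10) = 10.47
Friis cascade:
  F = 1.079 + (1.567 − 1)/6.577 + (6.982 − 1)/46.56 + (2.576 − 1)/10.19 = 1.449
NF = 10 log₁₀(1.449) = 1.61 dB

1.61 dB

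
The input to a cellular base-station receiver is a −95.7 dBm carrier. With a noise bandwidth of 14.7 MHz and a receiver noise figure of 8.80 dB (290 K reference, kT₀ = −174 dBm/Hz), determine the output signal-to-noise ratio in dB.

Noise floor: N = −174 + 10 log₁₀(B) + NF
10 log₁₀(1.47×10⁷) = 71.67 dB
N = −174 + 71.67 + 8.80 = −93.53 dBm
SNR = P_sig − N = −95.7 − (−93.53) = −2.17 dB → −2.2 dB

−2.2 dB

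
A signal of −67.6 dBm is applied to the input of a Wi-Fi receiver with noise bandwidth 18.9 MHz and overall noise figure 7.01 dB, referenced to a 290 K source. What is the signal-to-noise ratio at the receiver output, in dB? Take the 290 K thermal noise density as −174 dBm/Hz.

Noise floor: N = −174 + 10 log₁₀(B) + NF
10 log₁₀(1.89×10⁷) = 72.76 dB
N = −174 + 72.76 + 7.01 = −94.23 dBm
SNR = P_sig − N = −67.6 − (−94.23) = 26.63 dB → 26.6 dB

26.6 dB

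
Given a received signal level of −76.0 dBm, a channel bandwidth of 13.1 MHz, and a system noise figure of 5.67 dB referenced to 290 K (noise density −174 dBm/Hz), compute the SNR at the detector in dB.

Noise floor: N = −174 + 10 log₁₀(B) + NF
10 log₁₀(1.31×10⁷) = 71.17 dB
N = −174 + 71.17 + 5.67 = −97.16 dBm
SNR = P_sig − N = −76.0 − (−97.16) = 21.16 dB → 21.2 dB

21.2 dB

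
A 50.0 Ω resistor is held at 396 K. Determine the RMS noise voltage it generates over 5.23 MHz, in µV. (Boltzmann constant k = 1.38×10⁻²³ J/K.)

2.39 µV

V_n = √(4kTRB)
4kTRB = 4 × 1.38×10⁻²³ × 396 × 5.00×10¹ × 5.23×10⁶ = 5.72×10⁻¹² V²
V_n = √(5.72×10⁻¹²) = 2.39×10⁻⁶ V = 2.39 µV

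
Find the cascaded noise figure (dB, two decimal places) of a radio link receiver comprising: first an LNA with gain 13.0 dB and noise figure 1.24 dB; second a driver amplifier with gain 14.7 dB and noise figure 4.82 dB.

Convert to linear (a loss of L dB is a gain of −L dB): F_i = 10^(NF_i/10), G_i = 10^(G_i,dB/10)
  Stage 1: F_1 = 10^(1.24/10) = 1.330, G_1 = 10^(13.0/10) = 19.95
  Stage 2: F_2 = 10^(4.82/10) = 3.034, G_2 = 10^(14.7/10) = 29.51
Friis cascade:
  F = 1.330 + (3.034 − 1)/19.95 = 1.432
NF = 10 log₁₀(1.432) = 1.56 dB

1.56 dB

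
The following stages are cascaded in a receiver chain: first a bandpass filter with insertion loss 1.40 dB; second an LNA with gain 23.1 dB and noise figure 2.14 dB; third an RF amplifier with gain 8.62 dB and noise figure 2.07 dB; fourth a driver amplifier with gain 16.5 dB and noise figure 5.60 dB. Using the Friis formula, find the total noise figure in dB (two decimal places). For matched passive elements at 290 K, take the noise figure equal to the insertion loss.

Convert to linear (a loss of L dB is a gain of −L dB): F_i = 10^(NF_i/10), G_i = 10^(G_i,dB/10)
  Stage 1: F_1 = 10^(1.40/10) = 1.380, G_1 = 10^(−1.40/10) = 0.7244
  Stage 2: F_2 = 10^(2.14/10) = 1.637, G_2 = 10^(23.1/10) = 204.2
  Stage 3: F_3 = 10^(2.07/10) = 1.611, G_3 = 10^(8.62/10) = 7.278
  Stage 4: F_4 = 10^(5.60/10) = 3.631, G_4 = 10^(16.5/10) = 44.67
Friis cascade:
  F = 1.380 + (1.637 − 1)/0.7244 + (1.611 − 1)/147.9 + (3.631 − 1)/1076 = 2.266
NF = 10 log₁₀(2.266) = 3.55 dB

3.55 dB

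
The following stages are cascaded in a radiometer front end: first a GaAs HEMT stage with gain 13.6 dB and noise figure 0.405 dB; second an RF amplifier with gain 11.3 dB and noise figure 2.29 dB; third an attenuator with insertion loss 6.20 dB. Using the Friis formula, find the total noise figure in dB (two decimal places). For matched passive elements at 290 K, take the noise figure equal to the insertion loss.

Convert to linear (a loss of L dB is a gain of −L dB): F_i = 10^(NF_i/10), G_i = 10^(G_i,dB/10)
  Stage 1: F_1 = 10^(0.405/10) = 1.098, G_1 = 10^(13.6/10) = 22.91
  Stage 2: F_2 = 10^(2.29/10) = 1.694, G_2 = 10^(11.3/10) = 13.49
  Stage 3: F_3 = 10^(6.20/10) = 4.169, G_3 = 10^(−6.20/10) = 0.2399
Friis cascade:
  F = 1.098 + (1.694 − 1)/22.91 + (4.169 − 1)/309.0 = 1.138
NF = 10 log₁₀(1.138) = 0.56 dB

0.56 dB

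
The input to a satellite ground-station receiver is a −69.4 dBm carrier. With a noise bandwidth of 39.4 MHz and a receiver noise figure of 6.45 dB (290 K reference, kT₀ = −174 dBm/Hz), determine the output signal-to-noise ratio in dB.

Noise floor: N = −174 + 10 log₁₀(B) + NF
10 log₁₀(3.94×10⁷) = 75.95 dB
N = −174 + 75.95 + 6.45 = −91.60 dBm
SNR = P_sig − N = −69.4 − (−91.60) = 22.20 dB → 22.2 dB

22.2 dB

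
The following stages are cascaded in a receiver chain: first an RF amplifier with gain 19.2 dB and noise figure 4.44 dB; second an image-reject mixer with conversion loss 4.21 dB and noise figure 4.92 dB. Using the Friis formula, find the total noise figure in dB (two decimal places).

Convert to linear (a loss of L dB is a gain of −L dB): F_i = 10^(NF_i/10), G_i = 10^(G_i,dB/10)
  Stage 1: F_1 = 10^(4.44/10) = 2.780, G_1 = 10^(19.2/10) = 83.18
  Stage 2: F_2 = 10^(4.92/10) = 3.105, G_2 = 10^(−4.21/10) = 0.3793
Friis cascade:
  F = 2.780 + (3.105 − 1)/83.18 = 2.805
NF = 10 log₁₀(2.805) = 4.48 dB

4.48 dB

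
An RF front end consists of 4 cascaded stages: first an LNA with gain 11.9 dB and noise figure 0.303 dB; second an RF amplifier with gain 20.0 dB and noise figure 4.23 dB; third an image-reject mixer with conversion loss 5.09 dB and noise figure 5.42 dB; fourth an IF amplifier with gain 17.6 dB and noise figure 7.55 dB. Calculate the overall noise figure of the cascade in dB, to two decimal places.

0.76 dB

Convert to linear (a loss of L dB is a gain of −L dB): F_i = 10^(NF_i/10), G_i = 10^(G_i,dB/10)
  Stage 1: F_1 = 10^(0.303/10) = 1.072, G_1 = 10^(11.9/10) = 15.49
  Stage 2: F_2 = 10^(4.23/10) = 2.649, G_2 = 10^(20.0/10) = 100.0
  Stage 3: F_3 = 10^(5.42/10) = 3.483, G_3 = 10^(−5.09/10) = 0.3097
  Stage 4: F_4 = 10^(7.55/10) = 5.689, G_4 = 10^(17.6/10) = 57.54
Friis cascade:
  F = 1.072 + (2.649 − 1)/15.49 + (3.483 − 1)/1549 + (5.689 − 1)/479.7 = 1.190
NF = 10 log₁₀(1.190) = 0.76 dB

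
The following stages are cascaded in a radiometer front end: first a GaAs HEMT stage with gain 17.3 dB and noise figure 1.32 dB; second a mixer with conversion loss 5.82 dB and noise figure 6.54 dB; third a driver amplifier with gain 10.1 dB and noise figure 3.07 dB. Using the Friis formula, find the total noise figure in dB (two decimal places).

Convert to linear (a loss of L dB is a gain of −L dB): F_i = 10^(NF_i/10), G_i = 10^(G_i,dB/10)
  Stage 1: F_1 = 10^(1.32/10) = 1.355, G_1 = 10^(17.3/10) = 53.70
  Stage 2: F_2 = 10^(6.54/10) = 4.508, G_2 = 10^(−5.82/10) = 0.2618
  Stage 3: F_3 = 10^(3.07/10) = 2.028, G_3 = 10^(10.1/10) = 10.23
Friis cascade:
  F = 1.355 + (4.508 − 1)/53.70 + (2.028 − 1)/14.06 = 1.494
NF = 10 log₁₀(1.494) = 1.74 dB

1.74 dB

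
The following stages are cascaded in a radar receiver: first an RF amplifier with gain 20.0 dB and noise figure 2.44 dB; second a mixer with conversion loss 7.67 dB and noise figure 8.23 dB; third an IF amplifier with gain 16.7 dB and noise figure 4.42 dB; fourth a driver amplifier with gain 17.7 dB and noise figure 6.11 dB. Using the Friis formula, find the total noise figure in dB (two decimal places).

2.83 dB

Convert to linear (a loss of L dB is a gain of −L dB): F_i = 10^(NF_i/10), G_i = 10^(G_i,dB/10)
  Stage 1: F_1 = 10^(2.44/10) = 1.754, G_1 = 10^(20.0/10) = 100.0
  Stage 2: F_2 = 10^(8.23/10) = 6.653, G_2 = 10^(−7.67/10) = 0.1710
  Stage 3: F_3 = 10^(4.42/10) = 2.767, G_3 = 10^(16.7/10) = 46.77
  Stage 4: F_4 = 10^(6.11/10) = 4.083, G_4 = 10^(17.7/10) = 58.88
Friis cascade:
  F = 1.754 + (6.653 − 1)/100.0 + (2.767 − 1)/17.10 + (4.083 − 1)/799.8 = 1.918
NF = 10 log₁₀(1.918) = 2.83 dB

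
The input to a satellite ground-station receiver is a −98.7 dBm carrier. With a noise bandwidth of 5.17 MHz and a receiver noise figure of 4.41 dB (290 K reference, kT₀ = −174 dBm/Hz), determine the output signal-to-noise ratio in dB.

Noise floor: N = −174 + 10 log₁₀(B) + NF
10 log₁₀(5.17×10⁶) = 67.13 dB
N = −174 + 67.13 + 4.41 = −102.46 dBm
SNR = P_sig − N = −98.7 − (−102.46) = 3.76 dB → 3.8 dB

3.8 dB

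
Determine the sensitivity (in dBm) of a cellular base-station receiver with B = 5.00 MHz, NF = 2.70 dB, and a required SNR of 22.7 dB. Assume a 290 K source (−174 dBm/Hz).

−81.6 dBm

Sensitivity = −174 + 10 log₁₀(B) + NF + SNR_min
= −174 + 66.99 + 2.70 + 22.7
= −81.61 dBm → −81.6 dBm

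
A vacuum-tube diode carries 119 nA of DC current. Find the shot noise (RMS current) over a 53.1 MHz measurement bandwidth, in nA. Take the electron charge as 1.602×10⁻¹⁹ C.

1.42 nA

I_n = √(2qI·B)
2qI·B = 2 × 1.602×10⁻¹⁹ × 1.19×10⁻⁷ × 5.31×10⁷ = 2.02×10⁻¹⁸ A²
I_n = √(2.02×10⁻¹⁸) = 1.42×10⁻⁹ A = 1.42 nA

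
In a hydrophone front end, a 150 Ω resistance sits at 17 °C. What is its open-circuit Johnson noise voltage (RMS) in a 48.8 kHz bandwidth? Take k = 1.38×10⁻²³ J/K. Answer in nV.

T = 17 °C + 273.15 = 290.15 K
V_n = √(4kTRB)
4kTRB = 4 × 1.38×10⁻²³ × 290.15 × 1.50×10² × 4.88×10⁴ = 1.17×10⁻¹³ V²
V_n = √(1.17×10⁻¹³) = 3.42×10⁻⁷ V = 342 nV

342 nV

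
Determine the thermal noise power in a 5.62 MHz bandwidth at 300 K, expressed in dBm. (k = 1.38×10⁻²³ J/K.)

−106.3 dBm

P_n = kTB = 1.38×10⁻²³ × 300 × 5.62×10⁶ = 2.33×10⁻¹⁴ W
In dBm: 10 log₁₀(2.33×10⁻¹⁴ / 10⁻³) = −106.3 dBm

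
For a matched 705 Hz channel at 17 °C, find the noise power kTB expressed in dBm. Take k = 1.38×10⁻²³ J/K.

−145.5 dBm

T = 17 °C + 273.15 = 290.15 K
P_n = kTB = 1.38×10⁻²³ × 290.15 × 7.05×10² = 2.82×10⁻¹⁸ W
In dBm: 10 log₁₀(2.82×10⁻¹⁸ / 10⁻³) = −145.5 dBm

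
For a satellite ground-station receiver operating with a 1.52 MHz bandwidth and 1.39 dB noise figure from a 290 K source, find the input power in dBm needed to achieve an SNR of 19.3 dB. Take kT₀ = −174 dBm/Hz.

Sensitivity = −174 + 10 log₁₀(B) + NF + SNR_min
= −174 + 61.82 + 1.39 + 19.3
= −91.49 dBm → −91.5 dBm

−91.5 dBm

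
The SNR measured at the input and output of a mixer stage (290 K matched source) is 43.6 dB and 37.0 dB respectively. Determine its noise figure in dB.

NF (dB) = SNR_in(dB) − SNR_out(dB) when the source is at T₀
NF = 43.6 − 37.0 = 6.6 dB

6.6 dB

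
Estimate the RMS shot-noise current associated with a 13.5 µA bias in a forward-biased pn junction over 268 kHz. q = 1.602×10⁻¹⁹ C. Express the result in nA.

1.08 nA

I_n = √(2qI·B)
2qI·B = 2 × 1.602×10⁻¹⁹ × 1.35×10⁻⁵ × 2.68×10⁵ = 1.16×10⁻¹⁸ A²
I_n = √(1.16×10⁻¹⁸) = 1.08×10⁻⁹ A = 1.08 nA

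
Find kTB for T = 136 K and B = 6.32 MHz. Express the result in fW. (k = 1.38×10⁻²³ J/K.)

11.9 fW

P_n = kTB = 1.38×10⁻²³ × 136 × 6.32×10⁶ = 1.19×10⁻¹⁴ W = 11.9 fW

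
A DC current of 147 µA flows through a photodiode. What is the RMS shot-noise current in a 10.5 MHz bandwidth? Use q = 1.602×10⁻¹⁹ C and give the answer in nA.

22.2 nA

I_n = √(2qI·B)
2qI·B = 2 × 1.602×10⁻¹⁹ × 1.47×10⁻⁴ × 1.05×10⁷ = 4.95×10⁻¹⁶ A²
I_n = √(4.95×10⁻¹⁶) = 2.22×10⁻⁸ A = 22.2 nA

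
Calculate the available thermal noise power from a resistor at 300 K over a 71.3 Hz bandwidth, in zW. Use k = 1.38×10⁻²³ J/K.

P_n = kTB = 1.38×10⁻²³ × 300 × 7.13×10¹ = 2.95×10⁻¹⁹ W = 295 zW

295 zW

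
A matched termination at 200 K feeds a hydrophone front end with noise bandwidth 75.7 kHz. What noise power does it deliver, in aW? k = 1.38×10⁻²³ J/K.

209 aW

P_n = kTB = 1.38×10⁻²³ × 200 × 7.57×10⁴ = 2.09×10⁻¹⁶ W = 209 aW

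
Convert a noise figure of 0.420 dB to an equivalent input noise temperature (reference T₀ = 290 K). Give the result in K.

29.4 K

F = 10^(0.420/10) = 1.10154
T_e = (F − 1)·T₀ = (1.10154 − 1) × 290 = 29.4 K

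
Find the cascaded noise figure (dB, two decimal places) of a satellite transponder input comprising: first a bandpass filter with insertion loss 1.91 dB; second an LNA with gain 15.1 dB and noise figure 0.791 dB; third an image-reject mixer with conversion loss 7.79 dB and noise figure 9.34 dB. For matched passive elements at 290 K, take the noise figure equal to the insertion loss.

Convert to linear (a loss of L dB is a gain of −L dB): F_i = 10^(NF_i/10), G_i = 10^(G_i,dB/10)
  Stage 1: F_1 = 10^(1.91/10) = 1.552, G_1 = 10^(−1.91/10) = 0.6442
  Stage 2: F_2 = 10^(0.791/10) = 1.200, G_2 = 10^(15.1/10) = 32.36
  Stage 3: F_3 = 10^(9.34/10) = 8.590, G_3 = 10^(−7.79/10) = 0.1663
Friis cascade:
  F = 1.552 + (1.200 − 1)/0.6442 + (8.590 − 1)/20.84 = 2.227
NF = 10 log₁₀(2.227) = 3.48 dB

3.48 dB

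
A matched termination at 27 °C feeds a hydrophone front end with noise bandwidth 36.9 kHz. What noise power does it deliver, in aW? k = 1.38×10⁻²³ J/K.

T = 27 °C + 273.15 = 300.15 K
P_n = kTB = 1.38×10⁻²³ × 300.15 × 3.69×10⁴ = 1.53×10⁻¹⁶ W = 153 aW

153 aW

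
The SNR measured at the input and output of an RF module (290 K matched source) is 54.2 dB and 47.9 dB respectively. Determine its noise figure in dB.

6.3 dB

NF (dB) = SNR_in(dB) − SNR_out(dB) when the source is at T₀
NF = 54.2 − 47.9 = 6.3 dB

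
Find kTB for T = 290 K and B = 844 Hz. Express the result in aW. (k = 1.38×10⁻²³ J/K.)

P_n = kTB = 1.38×10⁻²³ × 290 × 8.44×10² = 3.38×10⁻¹⁸ W = 3.38 aW

3.38 aW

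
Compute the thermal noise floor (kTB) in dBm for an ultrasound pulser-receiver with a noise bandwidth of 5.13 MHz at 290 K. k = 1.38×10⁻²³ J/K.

−106.9 dBm

P_n = kTB = 1.38×10⁻²³ × 290 × 5.13×10⁶ = 2.05×10⁻¹⁴ W
In dBm: 10 log₁₀(2.05×10⁻¹⁴ / 10⁻³) = −106.9 dBm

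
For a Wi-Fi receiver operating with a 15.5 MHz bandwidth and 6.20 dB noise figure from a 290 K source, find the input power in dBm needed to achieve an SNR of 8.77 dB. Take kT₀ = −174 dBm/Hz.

Sensitivity = −174 + 10 log₁₀(B) + NF + SNR_min
= −174 + 71.9 + 6.20 + 8.77
= −87.13 dBm → −87.1 dBm

−87.1 dBm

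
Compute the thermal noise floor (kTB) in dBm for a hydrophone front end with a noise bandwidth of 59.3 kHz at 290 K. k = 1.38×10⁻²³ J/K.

−126.2 dBm

P_n = kTB = 1.38×10⁻²³ × 290 × 5.93×10⁴ = 2.37×10⁻¹⁶ W
In dBm: 10 log₁₀(2.37×10⁻¹⁶ / 10⁻³) = −126.2 dBm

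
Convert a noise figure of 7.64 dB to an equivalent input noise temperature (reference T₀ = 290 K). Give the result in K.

F = 10^(7.64/10) = 5.80764
T_e = (F − 1)·T₀ = (5.80764 − 1) × 290 = 1394 K

1394 K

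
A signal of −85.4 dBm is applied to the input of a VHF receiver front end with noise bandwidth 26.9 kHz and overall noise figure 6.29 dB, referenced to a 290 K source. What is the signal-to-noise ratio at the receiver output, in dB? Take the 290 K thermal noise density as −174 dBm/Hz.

38.0 dB

Noise floor: N = −174 + 10 log₁₀(B) + NF
10 log₁₀(2.69×10⁴) = 44.3 dB
N = −174 + 44.3 + 6.29 = −123.41 dBm
SNR = P_sig − N = −85.4 − (−123.41) = 38.01 dB → 38.0 dB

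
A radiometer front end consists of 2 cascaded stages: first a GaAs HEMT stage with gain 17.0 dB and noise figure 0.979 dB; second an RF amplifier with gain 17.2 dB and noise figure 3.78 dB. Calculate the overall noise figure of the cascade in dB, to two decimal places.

Convert to linear (a loss of L dB is a gain of −L dB): F_i = 10^(NF_i/10), G_i = 10^(G_i,dB/10)
  Stage 1: F_1 = 10^(0.979/10) = 1.253, G_1 = 10^(17.0/10) = 50.12
  Stage 2: F_2 = 10^(3.78/10) = 2.388, G_2 = 10^(17.2/10) = 52.48
Friis cascade:
  F = 1.253 + (2.388 − 1)/50.12 = 1.281
NF = 10 log₁₀(1.281) = 1.07 dB

1.07 dB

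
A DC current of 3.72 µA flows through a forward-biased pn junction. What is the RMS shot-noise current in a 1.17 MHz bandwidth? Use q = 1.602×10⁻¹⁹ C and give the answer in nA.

I_n = √(2qI·B)
2qI·B = 2 × 1.602×10⁻¹⁹ × 3.72×10⁻⁶ × 1.17×10⁶ = 1.39×10⁻¹⁸ A²
I_n = √(1.39×10⁻¹⁸) = 1.18×10⁻⁹ A = 1.18 nA

1.18 nA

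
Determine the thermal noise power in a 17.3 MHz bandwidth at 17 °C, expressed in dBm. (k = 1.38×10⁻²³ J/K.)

T = 17 °C + 273.15 = 290.15 K
P_n = kTB = 1.38×10⁻²³ × 290.15 × 1.73×10⁷ = 6.93×10⁻¹⁴ W
In dBm: 10 log₁₀(6.93×10⁻¹⁴ / 10⁻³) = −101.6 dBm

−101.6 dBm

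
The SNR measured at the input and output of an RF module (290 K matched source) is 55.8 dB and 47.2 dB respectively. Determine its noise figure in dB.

NF (dB) = SNR_in(dB) − SNR_out(dB) when the source is at T₀
NF = 55.8 − 47.2 = 8.6 dB

8.6 dB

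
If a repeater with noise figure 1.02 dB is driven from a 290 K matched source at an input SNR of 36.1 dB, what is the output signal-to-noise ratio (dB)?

35.08 dB

By definition F = SNR_in/SNR_out, so in dB: SNR_out = SNR_in − NF
SNR_out = 36.1 − 1.02 = 35.08 dB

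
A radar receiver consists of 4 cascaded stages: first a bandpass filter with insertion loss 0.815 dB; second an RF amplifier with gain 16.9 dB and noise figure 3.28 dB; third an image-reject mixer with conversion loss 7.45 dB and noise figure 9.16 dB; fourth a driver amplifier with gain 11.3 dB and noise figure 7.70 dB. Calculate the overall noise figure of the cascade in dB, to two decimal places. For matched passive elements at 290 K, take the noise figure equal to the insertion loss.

5.33 dB

Convert to linear (a loss of L dB is a gain of −L dB): F_i = 10^(NF_i/10), G_i = 10^(G_i,dB/10)
  Stage 1: F_1 = 10^(0.815/10) = 1.206, G_1 = 10^(−0.815/10) = 0.8289
  Stage 2: F_2 = 10^(3.28/10) = 2.128, G_2 = 10^(16.9/10) = 48.98
  Stage 3: F_3 = 10^(9.16/10) = 8.241, G_3 = 10^(−7.45/10) = 0.1799
  Stage 4: F_4 = 10^(7.70/10) = 5.888, G_4 = 10^(11.3/10) = 13.49
Friis cascade:
  F = 1.206 + (2.128 − 1)/0.8289 + (8.241 − 1)/40.60 + (5.888 − 1)/7.303 = 3.415
NF = 10 log₁₀(3.415) = 5.33 dB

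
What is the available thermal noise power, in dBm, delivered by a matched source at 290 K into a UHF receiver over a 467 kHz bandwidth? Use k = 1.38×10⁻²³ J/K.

−117.3 dBm

P_n = kTB = 1.38×10⁻²³ × 290 × 4.67×10⁵ = 1.87×10⁻¹⁵ W
In dBm: 10 log₁₀(1.87×10⁻¹⁵ / 10⁻³) = −117.3 dBm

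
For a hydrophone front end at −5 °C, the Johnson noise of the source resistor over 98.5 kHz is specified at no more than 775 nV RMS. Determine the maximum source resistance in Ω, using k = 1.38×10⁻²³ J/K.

T = −5 °C + 273.15 = 268.15 K
Johnson–Nyquist: V_n = √(4kTRB) ⇒ R = V_n² / (4kTB)
4kTB = 4 × 1.38×10⁻²³ × 268.15 × 9.85×10⁴ = 1.46×10⁻¹⁵
R = (7.75×10⁻⁷)² / 1.46×10⁻¹⁵ = 4.12×10² Ω = 412 Ω

412 Ω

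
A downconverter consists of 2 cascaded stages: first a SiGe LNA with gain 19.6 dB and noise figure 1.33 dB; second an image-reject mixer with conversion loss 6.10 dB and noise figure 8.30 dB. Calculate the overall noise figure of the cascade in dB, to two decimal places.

Convert to linear (a loss of L dB is a gain of −L dB): F_i = 10^(NF_i/10), G_i = 10^(G_i,dB/10)
  Stage 1: F_1 = 10^(1.33/10) = 1.358, G_1 = 10^(19.6/10) = 91.20
  Stage 2: F_2 = 10^(8.30/10) = 6.761, G_2 = 10^(−6.10/10) = 0.2455
Friis cascade:
  F = 1.358 + (6.761 − 1)/91.20 = 1.421
NF = 10 log₁₀(1.421) = 1.53 dB

1.53 dB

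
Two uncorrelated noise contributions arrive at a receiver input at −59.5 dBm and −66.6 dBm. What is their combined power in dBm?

Convert to linear, add, convert back:
P₁ = 1.12×10⁻⁹ W, P₂ = 2.19×10⁻¹⁰ W
P_tot = 1.34×10⁻⁹ W → 10 log₁₀(P_tot / 10⁻³) = −58.7 dBm

−58.7 dBm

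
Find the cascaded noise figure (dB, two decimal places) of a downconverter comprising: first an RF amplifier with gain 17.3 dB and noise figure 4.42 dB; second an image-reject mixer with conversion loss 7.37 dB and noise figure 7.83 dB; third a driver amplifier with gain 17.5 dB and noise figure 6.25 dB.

Convert to linear (a loss of L dB is a gain of −L dB): F_i = 10^(NF_i/10), G_i = 10^(G_i,dB/10)
  Stage 1: F_1 = 10^(4.42/10) = 2.767, G_1 = 10^(17.3/10) = 53.70
  Stage 2: F_2 = 10^(7.83/10) = 6.067, G_2 = 10^(−7.37/10) = 0.1832
  Stage 3: F_3 = 10^(6.25/10) = 4.217, G_3 = 10^(17.5/10) = 56.23
Friis cascade:
  F = 2.767 + (6.067 − 1)/53.70 + (4.217 − 1)/9.840 = 3.188
NF = 10 log₁₀(3.188) = 5.04 dB

5.04 dB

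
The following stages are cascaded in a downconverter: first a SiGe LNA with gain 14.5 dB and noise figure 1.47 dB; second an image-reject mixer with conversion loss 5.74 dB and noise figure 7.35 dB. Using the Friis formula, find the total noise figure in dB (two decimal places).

1.93 dB

Convert to linear (a loss of L dB is a gain of −L dB): F_i = 10^(NF_i/10), G_i = 10^(G_i,dB/10)
  Stage 1: F_1 = 10^(1.47/10) = 1.403, G_1 = 10^(14.5/10) = 28.18
  Stage 2: F_2 = 10^(7.35/10) = 5.433, G_2 = 10^(−5.74/10) = 0.2667
Friis cascade:
  F = 1.403 + (5.433 − 1)/28.18 = 1.560
NF = 10 log₁₀(1.560) = 1.93 dB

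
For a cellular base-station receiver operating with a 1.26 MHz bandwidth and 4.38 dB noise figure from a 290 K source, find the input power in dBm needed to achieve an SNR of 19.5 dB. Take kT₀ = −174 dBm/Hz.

−89.1 dBm

Sensitivity = −174 + 10 log₁₀(B) + NF + SNR_min
= −174 + 61 + 4.38 + 19.5
= −89.12 dBm → −89.1 dBm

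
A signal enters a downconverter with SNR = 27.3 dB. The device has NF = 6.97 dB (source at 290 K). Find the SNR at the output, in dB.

By definition F = SNR_in/SNR_out, so in dB: SNR_out = SNR_in − NF
SNR_out = 27.3 − 6.97 = 20.33 dB

20.33 dB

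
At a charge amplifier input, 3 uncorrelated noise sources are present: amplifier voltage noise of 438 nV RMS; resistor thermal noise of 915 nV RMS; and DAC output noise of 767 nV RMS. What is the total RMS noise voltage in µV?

Uncorrelated sources add in power (mean-square): V_tot = √(ΣV_i²)
V_tot = √[(4.38×10⁻⁷)² + (9.15×10⁻⁷)² + (7.67×10⁻⁷)²] = 1.27×10⁻⁶ V = 1.27 µV

1.27 µV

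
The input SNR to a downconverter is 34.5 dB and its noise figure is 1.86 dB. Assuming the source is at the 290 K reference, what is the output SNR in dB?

By definition F = SNR_in/SNR_out, so in dB: SNR_out = SNR_in − NF
SNR_out = 34.5 − 1.86 = 32.64 dB

32.64 dB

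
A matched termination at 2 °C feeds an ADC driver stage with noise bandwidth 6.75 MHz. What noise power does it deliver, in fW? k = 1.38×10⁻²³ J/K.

T = 2 °C + 273.15 = 275.15 K
P_n = kTB = 1.38×10⁻²³ × 275.15 × 6.75×10⁶ = 2.56×10⁻¹⁴ W = 25.6 fW

25.6 fW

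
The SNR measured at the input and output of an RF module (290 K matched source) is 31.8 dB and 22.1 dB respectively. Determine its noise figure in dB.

9.7 dB

NF (dB) = SNR_in(dB) − SNR_out(dB) when the source is at T₀
NF = 31.8 − 22.1 = 9.7 dB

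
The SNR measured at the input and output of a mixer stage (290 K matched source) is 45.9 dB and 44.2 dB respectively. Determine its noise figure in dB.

NF (dB) = SNR_in(dB) − SNR_out(dB) when the source is at T₀
NF = 45.9 − 44.2 = 1.7 dB

1.7 dB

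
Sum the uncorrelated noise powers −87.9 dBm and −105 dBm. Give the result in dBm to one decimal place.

Convert to linear, add, convert back:
P₁ = 1.62×10⁻¹² W, P₂ = 3.16×10⁻¹⁴ W
P_tot = 1.65×10⁻¹² W → 10 log₁₀(P_tot / 10⁻³) = −87.8 dBm

−87.8 dBm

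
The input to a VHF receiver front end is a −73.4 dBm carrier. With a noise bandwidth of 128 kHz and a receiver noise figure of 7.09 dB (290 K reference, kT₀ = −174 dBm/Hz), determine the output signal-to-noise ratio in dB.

Noise floor: N = −174 + 10 log₁₀(B) + NF
10 log₁₀(1.28×10⁵) = 51.07 dB
N = −174 + 51.07 + 7.09 = −115.84 dBm
SNR = P_sig − N = −73.4 − (−115.84) = 42.44 dB → 42.4 dB

42.4 dB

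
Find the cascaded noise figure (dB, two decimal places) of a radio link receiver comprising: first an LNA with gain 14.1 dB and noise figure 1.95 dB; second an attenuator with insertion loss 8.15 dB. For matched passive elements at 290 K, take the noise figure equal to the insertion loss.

Convert to linear (a loss of L dB is a gain of −L dB): F_i = 10^(NF_i/10), G_i = 10^(G_i,dB/10)
  Stage 1: F_1 = 10^(1.95/10) = 1.567, G_1 = 10^(14.1/10) = 25.70
  Stage 2: F_2 = 10^(8.15/10) = 6.531, G_2 = 10^(−8.15/10) = 0.1531
Friis cascade:
  F = 1.567 + (6.531 − 1)/25.70 = 1.782
NF = 10 log₁₀(1.782) = 2.51 dB

2.51 dB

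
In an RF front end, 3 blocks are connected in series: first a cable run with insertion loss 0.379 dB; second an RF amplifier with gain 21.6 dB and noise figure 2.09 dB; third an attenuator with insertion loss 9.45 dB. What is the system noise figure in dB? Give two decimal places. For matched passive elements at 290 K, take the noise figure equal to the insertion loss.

2.61 dB

Convert to linear (a loss of L dB is a gain of −L dB): F_i = 10^(NF_i/10), G_i = 10^(G_i,dB/10)
  Stage 1: F_1 = 10^(0.379/10) = 1.091, G_1 = 10^(−0.379/10) = 0.9164
  Stage 2: F_2 = 10^(2.09/10) = 1.618, G_2 = 10^(21.6/10) = 144.5
  Stage 3: F_3 = 10^(9.45/10) = 8.810, G_3 = 10^(−9.45/10) = 0.1135
Friis cascade:
  F = 1.091 + (1.618 − 1)/0.9164 + (8.810 − 1)/132.5 = 1.825
NF = 10 log₁₀(1.825) = 2.61 dB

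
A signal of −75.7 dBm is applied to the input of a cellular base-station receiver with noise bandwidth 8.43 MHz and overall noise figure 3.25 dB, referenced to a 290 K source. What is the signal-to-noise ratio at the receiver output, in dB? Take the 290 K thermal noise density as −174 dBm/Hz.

Noise floor: N = −174 + 10 log₁₀(B) + NF
10 log₁₀(8.43×10⁶) = 69.26 dB
N = −174 + 69.26 + 3.25 = −101.49 dBm
SNR = P_sig − N = −75.7 − (−101.49) = 25.79 dB → 25.8 dB

25.8 dB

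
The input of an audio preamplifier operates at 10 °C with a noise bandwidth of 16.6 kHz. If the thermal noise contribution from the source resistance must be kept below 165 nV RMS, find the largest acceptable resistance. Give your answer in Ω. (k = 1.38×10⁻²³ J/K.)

T = 10 °C + 273.15 = 283.15 K
Johnson–Nyquist: V_n = √(4kTRB) ⇒ R = V_n² / (4kTB)
4kTB = 4 × 1.38×10⁻²³ × 283.15 × 1.66×10⁴ = 2.59×10⁻¹⁶
R = (1.65×10⁻⁷)² / 2.59×10⁻¹⁶ = 1.05×10² Ω = 105 Ω

105 Ω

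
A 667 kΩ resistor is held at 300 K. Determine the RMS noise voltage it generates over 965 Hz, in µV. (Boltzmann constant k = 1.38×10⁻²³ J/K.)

V_n = √(4kTRB)
4kTRB = 4 × 1.38×10⁻²³ × 300 × 6.67×10⁵ × 9.65×10² = 1.07×10⁻¹¹ V²
V_n = √(1.07×10⁻¹¹) = 3.26×10⁻⁶ V = 3.26 µV

3.26 µV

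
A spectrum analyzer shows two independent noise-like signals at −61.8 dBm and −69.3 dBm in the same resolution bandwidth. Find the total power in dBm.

−61.1 dBm

Convert to linear, add, convert back:
P₁ = 6.61×10⁻¹⁰ W, P₂ = 1.17×10⁻¹⁰ W
P_tot = 7.78×10⁻¹⁰ W → 10 log₁₀(P_tot / 10⁻³) = −61.1 dBm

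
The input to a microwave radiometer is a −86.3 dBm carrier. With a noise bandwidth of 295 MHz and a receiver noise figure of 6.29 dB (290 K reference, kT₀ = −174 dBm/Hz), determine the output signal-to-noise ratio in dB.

−3.3 dB

Noise floor: N = −174 + 10 log₁₀(B) + NF
10 log₁₀(2.95×10⁸) = 84.7 dB
N = −174 + 84.7 + 6.29 = −83.01 dBm
SNR = P_sig − N = −86.3 − (−83.01) = −3.29 dB → −3.3 dB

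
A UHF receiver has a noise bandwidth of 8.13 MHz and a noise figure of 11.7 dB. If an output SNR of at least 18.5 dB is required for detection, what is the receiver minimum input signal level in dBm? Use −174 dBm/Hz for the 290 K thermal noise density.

−74.7 dBm

Sensitivity = −174 + 10 log₁₀(B) + NF + SNR_min
= −174 + 69.1 + 11.7 + 18.5
= −74.7 dBm → −74.7 dBm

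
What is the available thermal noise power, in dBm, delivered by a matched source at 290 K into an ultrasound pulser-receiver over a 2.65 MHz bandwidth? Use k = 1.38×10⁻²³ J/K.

P_n = kTB = 1.38×10⁻²³ × 290 × 2.65×10⁶ = 1.06×10⁻¹⁴ W
In dBm: 10 log₁₀(1.06×10⁻¹⁴ / 10⁻³) = −109.7 dBm

−109.7 dBm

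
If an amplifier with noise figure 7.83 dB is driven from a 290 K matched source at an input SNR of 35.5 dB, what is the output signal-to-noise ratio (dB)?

27.67 dB

By definition F = SNR_in/SNR_out, so in dB: SNR_out = SNR_in − NF
SNR_out = 35.5 − 7.83 = 27.67 dB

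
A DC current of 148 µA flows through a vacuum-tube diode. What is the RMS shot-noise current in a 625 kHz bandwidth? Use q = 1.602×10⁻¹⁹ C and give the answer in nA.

I_n = √(2qI·B)
2qI·B = 2 × 1.602×10⁻¹⁹ × 1.48×10⁻⁴ × 6.25×10⁵ = 2.96×10⁻¹⁷ A²
I_n = √(2.96×10⁻¹⁷) = 5.44×10⁻⁹ A = 5.44 nA

5.44 nA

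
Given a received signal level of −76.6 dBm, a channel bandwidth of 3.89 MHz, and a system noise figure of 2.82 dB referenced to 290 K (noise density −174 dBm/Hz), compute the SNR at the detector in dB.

Noise floor: N = −174 + 10 log₁₀(B) + NF
10 log₁₀(3.89×10⁶) = 65.9 dB
N = −174 + 65.9 + 2.82 = −105.28 dBm
SNR = P_sig − N = −76.6 − (−105.28) = 28.68 dB → 28.7 dB

28.7 dB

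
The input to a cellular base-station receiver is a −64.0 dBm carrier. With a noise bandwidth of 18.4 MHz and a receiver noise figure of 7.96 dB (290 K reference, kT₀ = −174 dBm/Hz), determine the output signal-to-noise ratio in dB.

29.4 dB

Noise floor: N = −174 + 10 log₁₀(B) + NF
10 log₁₀(1.84×10⁷) = 72.65 dB
N = −174 + 72.65 + 7.96 = −93.39 dBm
SNR = P_sig − N = −64.0 − (−93.39) = 29.39 dB → 29.4 dB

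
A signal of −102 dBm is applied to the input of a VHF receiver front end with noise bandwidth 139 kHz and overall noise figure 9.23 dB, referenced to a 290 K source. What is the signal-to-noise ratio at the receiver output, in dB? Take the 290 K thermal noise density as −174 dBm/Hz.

Noise floor: N = −174 + 10 log₁₀(B) + NF
10 log₁₀(1.39×10⁵) = 51.43 dB
N = −174 + 51.43 + 9.23 = −113.34 dBm
SNR = P_sig − N = −102 − (−113.34) = 11.34 dB → 11.3 dB

11.3 dB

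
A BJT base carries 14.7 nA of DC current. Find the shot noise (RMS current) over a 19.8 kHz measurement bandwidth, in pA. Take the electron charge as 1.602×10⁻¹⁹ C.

I_n = √(2qI·B)
2qI·B = 2 × 1.602×10⁻¹⁹ × 1.47×10⁻⁸ × 1.98×10⁴ = 9.33×10⁻²³ A²
I_n = √(9.33×10⁻²³) = 9.66×10⁻¹² A = 9.66 pA

9.66 pA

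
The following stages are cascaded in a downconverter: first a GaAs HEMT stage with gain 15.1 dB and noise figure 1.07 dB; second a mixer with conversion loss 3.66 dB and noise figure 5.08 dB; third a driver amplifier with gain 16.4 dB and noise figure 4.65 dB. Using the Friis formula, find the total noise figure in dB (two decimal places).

1.72 dB

Convert to linear (a loss of L dB is a gain of −L dB): F_i = 10^(NF_i/10), G_i = 10^(G_i,dB/10)
  Stage 1: F_1 = 10^(1.07/10) = 1.279, G_1 = 10^(15.1/10) = 32.36
  Stage 2: F_2 = 10^(5.08/10) = 3.221, G_2 = 10^(−3.66/10) = 0.4305
  Stage 3: F_3 = 10^(4.65/10) = 2.917, G_3 = 10^(16.4/10) = 43.65
Friis cascade:
  F = 1.279 + (3.221 − 1)/32.36 + (2.917 − 1)/13.93 = 1.486
NF = 10 log₁₀(1.486) = 1.72 dB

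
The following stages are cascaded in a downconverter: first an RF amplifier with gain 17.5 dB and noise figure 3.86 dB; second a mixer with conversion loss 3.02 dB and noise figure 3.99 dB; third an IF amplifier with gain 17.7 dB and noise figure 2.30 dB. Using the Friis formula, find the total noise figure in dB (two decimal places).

3.95 dB

Convert to linear (a loss of L dB is a gain of −L dB): F_i = 10^(NF_i/10), G_i = 10^(G_i,dB/10)
  Stage 1: F_1 = 10^(3.86/10) = 2.432, G_1 = 10^(17.5/10) = 56.23
  Stage 2: F_2 = 10^(3.99/10) = 2.506, G_2 = 10^(−3.02/10) = 0.4989
  Stage 3: F_3 = 10^(2.30/10) = 1.698, G_3 = 10^(17.7/10) = 58.88
Friis cascade:
  F = 2.432 + (2.506 − 1)/56.23 + (1.698 − 1)/28.05 = 2.484
NF = 10 log₁₀(2.484) = 3.95 dB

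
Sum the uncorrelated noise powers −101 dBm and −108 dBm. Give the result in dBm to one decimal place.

Convert to linear, add, convert back:
P₁ = 7.94×10⁻¹⁴ W, P₂ = 1.58×10⁻¹⁴ W
P_tot = 9.53×10⁻¹⁴ W → 10 log₁₀(P_tot / 10⁻³) = −100.2 dBm

−100.2 dBm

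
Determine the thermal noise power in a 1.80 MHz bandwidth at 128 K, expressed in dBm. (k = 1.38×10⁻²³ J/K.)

−115.0 dBm

P_n = kTB = 1.38×10⁻²³ × 128 × 1.80×10⁶ = 3.18×10⁻¹⁵ W
In dBm: 10 log₁₀(3.18×10⁻¹⁵ / 10⁻³) = −115.0 dBm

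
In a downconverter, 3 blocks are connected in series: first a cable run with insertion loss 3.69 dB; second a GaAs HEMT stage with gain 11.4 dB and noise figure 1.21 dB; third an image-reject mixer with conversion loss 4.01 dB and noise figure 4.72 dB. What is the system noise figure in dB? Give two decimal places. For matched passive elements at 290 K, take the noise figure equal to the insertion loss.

Convert to linear (a loss of L dB is a gain of −L dB): F_i = 10^(NF_i/10), G_i = 10^(G_i,dB/10)
  Stage 1: F_1 = 10^(3.69/10) = 2.339, G_1 = 10^(−3.69/10) = 0.4276
  Stage 2: F_2 = 10^(1.21/10) = 1.321, G_2 = 10^(11.4/10) = 13.80
  Stage 3: F_3 = 10^(4.72/10) = 2.965, G_3 = 10^(−4.01/10) = 0.3972
Friis cascade:
  F = 2.339 + (1.321 − 1)/0.4276 + (2.965 − 1)/5.902 = 3.423
NF = 10 log₁₀(3.423) = 5.34 dB

5.34 dB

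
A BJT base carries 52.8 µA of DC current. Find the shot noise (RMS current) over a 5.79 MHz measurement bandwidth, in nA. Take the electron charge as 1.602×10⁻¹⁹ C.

I_n = √(2qI·B)
2qI·B = 2 × 1.602×10⁻¹⁹ × 5.28×10⁻⁵ × 5.79×10⁶ = 9.80×10⁻¹⁷ A²
I_n = √(9.80×10⁻¹⁷) = 9.90×10⁻⁹ A = 9.90 nA

9.90 nA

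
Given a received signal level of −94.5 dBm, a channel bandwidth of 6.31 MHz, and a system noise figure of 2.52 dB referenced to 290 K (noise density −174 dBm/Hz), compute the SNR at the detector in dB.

Noise floor: N = −174 + 10 log₁₀(B) + NF
10 log₁₀(6.31×10⁶) = 68 dB
N = −174 + 68 + 2.52 = −103.48 dBm
SNR = P_sig − N = −94.5 − (−103.48) = 8.98 dB → 9.0 dB

9.0 dB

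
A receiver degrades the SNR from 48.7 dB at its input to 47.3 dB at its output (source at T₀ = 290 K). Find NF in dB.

1.4 dB

NF (dB) = SNR_in(dB) − SNR_out(dB) when the source is at T₀
NF = 48.7 − 47.3 = 1.4 dB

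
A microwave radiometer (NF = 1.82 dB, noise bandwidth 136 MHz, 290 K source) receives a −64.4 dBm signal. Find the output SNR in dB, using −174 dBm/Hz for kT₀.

26.4 dB

Noise floor: N = −174 + 10 log₁₀(B) + NF
10 log₁₀(1.36×10⁸) = 81.34 dB
N = −174 + 81.34 + 1.82 = −90.84 dBm
SNR = P_sig − N = −64.4 − (−90.84) = 26.44 dB → 26.4 dB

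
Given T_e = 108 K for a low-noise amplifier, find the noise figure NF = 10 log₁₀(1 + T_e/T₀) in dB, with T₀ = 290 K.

1.37 dB

F = 1 + T_e/T₀ = 1 + 108/290 = 1.37241
NF = 10 log₁₀(1.37241) = 1.37 dB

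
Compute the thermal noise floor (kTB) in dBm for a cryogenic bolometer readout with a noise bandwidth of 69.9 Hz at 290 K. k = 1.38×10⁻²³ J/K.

P_n = kTB = 1.38×10⁻²³ × 290 × 6.99×10¹ = 2.80×10⁻¹⁹ W
In dBm: 10 log₁₀(2.80×10⁻¹⁹ / 10⁻³) = −155.5 dBm

−155.5 dBm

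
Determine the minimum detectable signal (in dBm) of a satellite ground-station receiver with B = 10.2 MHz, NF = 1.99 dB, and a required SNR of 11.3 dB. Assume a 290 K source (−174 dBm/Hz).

Sensitivity = −174 + 10 log₁₀(B) + NF + SNR_min
= −174 + 70.09 + 1.99 + 11.3
= −90.62 dBm → −90.6 dBm

−90.6 dBm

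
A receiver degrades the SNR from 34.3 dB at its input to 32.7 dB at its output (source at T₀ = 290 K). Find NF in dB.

NF (dB) = SNR_in(dB) − SNR_out(dB) when the source is at T₀
NF = 34.3 − 32.7 = 1.6 dB

1.6 dB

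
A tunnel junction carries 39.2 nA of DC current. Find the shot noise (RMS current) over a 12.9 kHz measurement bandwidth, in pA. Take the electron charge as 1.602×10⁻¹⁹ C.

I_n = √(2qI·B)
2qI·B = 2 × 1.602×10⁻¹⁹ × 3.92×10⁻⁸ × 1.29×10⁴ = 1.62×10⁻²² A²
I_n = √(1.62×10⁻²²) = 1.27×10⁻¹¹ A = 12.7 pA

12.7 pA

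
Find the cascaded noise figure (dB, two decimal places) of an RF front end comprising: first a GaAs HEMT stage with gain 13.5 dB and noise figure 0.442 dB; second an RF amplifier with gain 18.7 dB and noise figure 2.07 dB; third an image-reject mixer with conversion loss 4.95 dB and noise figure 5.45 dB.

0.55 dB

Convert to linear (a loss of L dB is a gain of −L dB): F_i = 10^(NF_i/10), G_i = 10^(G_i,dB/10)
  Stage 1: F_1 = 10^(0.442/10) = 1.107, G_1 = 10^(13.5/10) = 22.39
  Stage 2: F_2 = 10^(2.07/10) = 1.611, G_2 = 10^(18.7/10) = 74.13
  Stage 3: F_3 = 10^(5.45/10) = 3.508, G_3 = 10^(−4.95/10) = 0.3199
Friis cascade:
  F = 1.107 + (1.611 − 1)/22.39 + (3.508 − 1)/1660 = 1.136
NF = 10 log₁₀(1.136) = 0.55 dB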